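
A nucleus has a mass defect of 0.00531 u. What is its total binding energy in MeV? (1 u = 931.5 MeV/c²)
B.E. = Δm × 931.5 = 4.946 MeV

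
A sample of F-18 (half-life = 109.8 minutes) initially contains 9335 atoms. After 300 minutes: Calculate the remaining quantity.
N = N₀(1/2)^(t/t½) = 1405 atoms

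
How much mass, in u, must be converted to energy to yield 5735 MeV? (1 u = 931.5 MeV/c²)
m = E/c² = 6.157 u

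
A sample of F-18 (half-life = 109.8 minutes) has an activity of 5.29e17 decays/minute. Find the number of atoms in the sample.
N = A/λ = 8.38e19 atoms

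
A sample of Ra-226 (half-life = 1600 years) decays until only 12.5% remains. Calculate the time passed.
t = t½ × log₂(N₀/N) = 4800 years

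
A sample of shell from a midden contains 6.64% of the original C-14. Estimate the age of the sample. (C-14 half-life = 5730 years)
Age = t½ × log₂(1/ratio) = 22420 years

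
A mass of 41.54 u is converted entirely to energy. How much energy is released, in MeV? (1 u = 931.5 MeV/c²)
E = mc² = 38690 MeV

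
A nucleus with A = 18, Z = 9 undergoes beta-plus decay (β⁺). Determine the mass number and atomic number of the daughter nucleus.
Daughter: A = 18, Z = 8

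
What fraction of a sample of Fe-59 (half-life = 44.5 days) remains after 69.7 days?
N/N₀ = (1/2)^(t/t½) = 0.3377 = 33.8%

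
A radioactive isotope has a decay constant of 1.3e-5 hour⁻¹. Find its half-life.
t½ = ln(2)/λ = 53320 hours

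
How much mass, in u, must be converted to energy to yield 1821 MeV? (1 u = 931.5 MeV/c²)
m = E/c² = 1.955 u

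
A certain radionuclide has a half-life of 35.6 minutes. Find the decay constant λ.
λ = ln(2)/t½ = 0.01947 minute⁻¹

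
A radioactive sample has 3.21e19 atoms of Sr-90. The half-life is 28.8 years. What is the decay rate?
A = λN = 7.726e17 decays/year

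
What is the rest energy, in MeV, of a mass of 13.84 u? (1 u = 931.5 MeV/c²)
E = mc² = 12890 MeV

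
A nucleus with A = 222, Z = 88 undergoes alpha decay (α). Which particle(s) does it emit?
α particle = ⁴₂He (2 protons + 2 neutrons)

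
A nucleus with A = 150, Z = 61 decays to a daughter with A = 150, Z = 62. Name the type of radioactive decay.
ΔA = 0, ΔZ = +1 ⇒ beta-minus decay (β⁻)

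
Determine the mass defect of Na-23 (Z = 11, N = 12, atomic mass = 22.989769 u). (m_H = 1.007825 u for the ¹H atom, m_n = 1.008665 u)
Δm = Z·m_H + N·m_n − M = 0.2003 u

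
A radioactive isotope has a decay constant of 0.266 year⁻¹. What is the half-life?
t½ = ln(2)/λ = 2.606 years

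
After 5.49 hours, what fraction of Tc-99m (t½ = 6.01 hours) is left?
N/N₀ = (1/2)^(t/t½) = 0.5309 = 53.1%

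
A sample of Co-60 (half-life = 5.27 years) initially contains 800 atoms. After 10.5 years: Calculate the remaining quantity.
N = N₀(1/2)^(t/t½) = 201.1 atoms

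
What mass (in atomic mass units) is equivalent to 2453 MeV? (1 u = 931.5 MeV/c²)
m = E/c² = 2.633 u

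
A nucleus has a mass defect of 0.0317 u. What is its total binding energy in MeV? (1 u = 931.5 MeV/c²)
B.E. = Δm × 931.5 = 29.53 MeV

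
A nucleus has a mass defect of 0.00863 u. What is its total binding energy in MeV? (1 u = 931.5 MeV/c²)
B.E. = Δm × 931.5 = 8.039 MeV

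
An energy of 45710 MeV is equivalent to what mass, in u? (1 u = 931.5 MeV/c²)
m = E/c² = 49.07 u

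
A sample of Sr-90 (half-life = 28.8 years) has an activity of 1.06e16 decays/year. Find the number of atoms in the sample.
N = A/λ = 4.404e17 atoms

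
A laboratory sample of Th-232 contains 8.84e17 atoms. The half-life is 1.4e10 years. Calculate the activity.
A = λN = 4.377e7 decays/year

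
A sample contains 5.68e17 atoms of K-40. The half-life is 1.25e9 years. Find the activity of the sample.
A = λN = 3.15e8 decays/year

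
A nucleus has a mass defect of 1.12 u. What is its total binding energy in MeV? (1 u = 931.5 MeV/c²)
B.E. = Δm × 931.5 = 1043 MeV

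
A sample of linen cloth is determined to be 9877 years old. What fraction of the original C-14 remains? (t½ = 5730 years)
N/N₀ = (1/2)^(t/t½) = 0.3028 = 30.3%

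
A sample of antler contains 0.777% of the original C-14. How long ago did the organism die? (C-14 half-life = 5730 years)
Age = t½ × log₂(1/ratio) = 40160 years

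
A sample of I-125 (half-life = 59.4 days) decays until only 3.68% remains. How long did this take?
t = t½ × log₂(N₀/N) = 283 days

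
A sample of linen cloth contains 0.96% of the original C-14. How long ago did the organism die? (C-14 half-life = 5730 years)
Age = t½ × log₂(1/ratio) = 38410 years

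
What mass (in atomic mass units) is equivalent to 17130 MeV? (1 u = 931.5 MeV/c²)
m = E/c² = 18.39 u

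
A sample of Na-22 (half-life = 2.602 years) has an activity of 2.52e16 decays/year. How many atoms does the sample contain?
N = A/λ = 9.46e16 atoms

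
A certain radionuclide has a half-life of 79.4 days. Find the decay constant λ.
λ = ln(2)/t½ = 0.00873 day⁻¹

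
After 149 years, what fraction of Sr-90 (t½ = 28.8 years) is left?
N/N₀ = (1/2)^(t/t½) = 0.02771 = 2.77%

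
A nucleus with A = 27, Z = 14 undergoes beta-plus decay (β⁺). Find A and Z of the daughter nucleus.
Daughter: A = 27, Z = 13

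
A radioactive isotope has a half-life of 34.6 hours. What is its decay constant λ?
λ = ln(2)/t½ = 0.02003 hour⁻¹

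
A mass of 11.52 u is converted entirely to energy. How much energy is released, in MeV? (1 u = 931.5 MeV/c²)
E = mc² = 10730 MeV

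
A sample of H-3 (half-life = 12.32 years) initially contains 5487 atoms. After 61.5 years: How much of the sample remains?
N = N₀(1/2)^(t/t½) = 172.4 atoms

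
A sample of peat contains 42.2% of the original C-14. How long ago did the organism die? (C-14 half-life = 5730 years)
Age = t½ × log₂(1/ratio) = 7132 years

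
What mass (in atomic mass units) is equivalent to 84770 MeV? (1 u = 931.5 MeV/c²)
m = E/c² = 91 u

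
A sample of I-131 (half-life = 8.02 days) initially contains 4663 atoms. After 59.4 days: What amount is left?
N = N₀(1/2)^(t/t½) = 27.48 atoms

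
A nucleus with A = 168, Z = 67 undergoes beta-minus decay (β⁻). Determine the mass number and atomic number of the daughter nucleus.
Daughter: A = 168, Z = 68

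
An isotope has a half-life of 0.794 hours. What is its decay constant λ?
λ = ln(2)/t½ = 0.873 hour⁻¹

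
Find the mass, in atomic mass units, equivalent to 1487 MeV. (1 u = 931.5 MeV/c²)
m = E/c² = 1.596 u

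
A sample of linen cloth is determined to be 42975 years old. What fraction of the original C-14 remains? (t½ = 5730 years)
N/N₀ = (1/2)^(t/t½) = 0.005524 = 0.552%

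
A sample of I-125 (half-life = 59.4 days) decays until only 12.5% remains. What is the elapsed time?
t = t½ × log₂(N₀/N) = 178.2 days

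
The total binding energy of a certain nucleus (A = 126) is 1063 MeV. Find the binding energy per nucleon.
B.E./A = 1063/126 = 8.437 MeV/nucleon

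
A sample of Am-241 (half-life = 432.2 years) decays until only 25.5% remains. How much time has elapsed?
t = t½ × log₂(N₀/N) = 852.1 years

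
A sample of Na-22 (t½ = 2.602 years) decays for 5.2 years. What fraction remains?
N/N₀ = (1/2)^(t/t½) = 0.2503 = 25%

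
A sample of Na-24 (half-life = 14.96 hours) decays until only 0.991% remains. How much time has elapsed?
t = t½ × log₂(N₀/N) = 99.59 hours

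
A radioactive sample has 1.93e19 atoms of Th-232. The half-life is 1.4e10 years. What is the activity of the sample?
A = λN = 9.556e8 decays/year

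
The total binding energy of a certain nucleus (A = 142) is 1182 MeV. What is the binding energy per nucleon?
B.E./A = 1182/142 = 8.324 MeV/nucleon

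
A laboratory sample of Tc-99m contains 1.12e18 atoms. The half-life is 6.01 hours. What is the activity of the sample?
A = λN = 1.292e17 decays/hour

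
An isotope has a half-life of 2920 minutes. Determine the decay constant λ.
λ = ln(2)/t½ = 2.374e-4 minute⁻¹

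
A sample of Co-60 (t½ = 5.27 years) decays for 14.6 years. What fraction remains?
N/N₀ = (1/2)^(t/t½) = 0.1466 = 14.7%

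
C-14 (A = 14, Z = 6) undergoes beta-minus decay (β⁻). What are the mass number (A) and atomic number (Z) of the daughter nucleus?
Daughter: A = 14, Z = 7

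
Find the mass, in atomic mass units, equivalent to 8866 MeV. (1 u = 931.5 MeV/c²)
m = E/c² = 9.518 u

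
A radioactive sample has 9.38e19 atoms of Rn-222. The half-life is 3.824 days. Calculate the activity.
A = λN = 1.7e19 decays/day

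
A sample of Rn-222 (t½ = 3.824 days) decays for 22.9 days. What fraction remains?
N/N₀ = (1/2)^(t/t½) = 0.01575 = 1.58%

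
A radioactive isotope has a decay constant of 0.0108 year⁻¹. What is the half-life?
t½ = ln(2)/λ = 64.18 years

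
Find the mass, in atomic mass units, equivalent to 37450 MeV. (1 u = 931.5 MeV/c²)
m = E/c² = 40.2 u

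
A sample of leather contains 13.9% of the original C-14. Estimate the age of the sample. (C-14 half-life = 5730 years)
Age = t½ × log₂(1/ratio) = 16310 years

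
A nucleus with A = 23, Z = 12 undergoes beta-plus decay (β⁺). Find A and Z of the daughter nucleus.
Daughter: A = 23, Z = 11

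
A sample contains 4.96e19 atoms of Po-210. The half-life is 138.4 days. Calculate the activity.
A = λN = 2.484e17 decays/day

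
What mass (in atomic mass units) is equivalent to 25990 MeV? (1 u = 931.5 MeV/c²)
m = E/c² = 27.9 u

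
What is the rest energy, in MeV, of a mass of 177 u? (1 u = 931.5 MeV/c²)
E = mc² = 1.649e5 MeV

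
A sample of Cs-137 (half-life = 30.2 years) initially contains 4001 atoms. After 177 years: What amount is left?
N = N₀(1/2)^(t/t½) = 68.84 atoms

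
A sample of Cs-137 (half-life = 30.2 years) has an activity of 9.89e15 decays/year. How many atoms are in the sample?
N = A/λ = 4.309e17 atoms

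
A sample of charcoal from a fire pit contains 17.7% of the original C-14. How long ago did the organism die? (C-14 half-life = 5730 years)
Age = t½ × log₂(1/ratio) = 14310 years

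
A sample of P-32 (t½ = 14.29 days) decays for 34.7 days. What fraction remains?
N/N₀ = (1/2)^(t/t½) = 0.1858 = 18.6%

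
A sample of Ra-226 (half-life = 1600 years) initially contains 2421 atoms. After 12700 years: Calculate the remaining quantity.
N = N₀(1/2)^(t/t½) = 9.876 atoms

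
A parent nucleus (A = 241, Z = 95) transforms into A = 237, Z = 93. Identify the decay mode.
ΔA = -4, ΔZ = -2 ⇒ alpha decay (α)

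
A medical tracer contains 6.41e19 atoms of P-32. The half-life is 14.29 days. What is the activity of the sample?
A = λN = 3.109e18 decays/day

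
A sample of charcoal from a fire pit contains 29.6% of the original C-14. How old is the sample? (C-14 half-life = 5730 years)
Age = t½ × log₂(1/ratio) = 10060 years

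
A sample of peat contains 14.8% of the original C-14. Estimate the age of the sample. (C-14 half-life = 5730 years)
Age = t½ × log₂(1/ratio) = 15790 years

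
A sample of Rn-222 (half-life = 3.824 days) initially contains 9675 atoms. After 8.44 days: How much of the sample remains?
N = N₀(1/2)^(t/t½) = 2095 atoms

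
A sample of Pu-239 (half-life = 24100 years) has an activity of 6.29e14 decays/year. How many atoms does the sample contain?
N = A/λ = 2.187e19 atoms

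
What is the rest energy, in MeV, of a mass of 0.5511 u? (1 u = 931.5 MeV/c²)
E = mc² = 513.3 MeV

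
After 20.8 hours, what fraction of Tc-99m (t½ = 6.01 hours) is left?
N/N₀ = (1/2)^(t/t½) = 0.09082 = 9.08%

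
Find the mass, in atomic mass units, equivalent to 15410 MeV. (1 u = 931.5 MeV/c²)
m = E/c² = 16.54 u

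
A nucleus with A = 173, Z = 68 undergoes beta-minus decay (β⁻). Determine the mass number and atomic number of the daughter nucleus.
Daughter: A = 173, Z = 69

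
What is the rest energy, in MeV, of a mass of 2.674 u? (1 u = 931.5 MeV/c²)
E = mc² = 2491 MeV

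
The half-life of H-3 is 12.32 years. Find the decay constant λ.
λ = ln(2)/t½ = 0.05626 year⁻¹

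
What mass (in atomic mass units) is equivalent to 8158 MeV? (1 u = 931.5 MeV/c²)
m = E/c² = 8.758 u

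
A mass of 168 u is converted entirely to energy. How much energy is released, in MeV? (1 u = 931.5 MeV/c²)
E = mc² = 1.565e5 MeV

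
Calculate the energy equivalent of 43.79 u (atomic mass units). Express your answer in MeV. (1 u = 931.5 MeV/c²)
E = mc² = 40790 MeV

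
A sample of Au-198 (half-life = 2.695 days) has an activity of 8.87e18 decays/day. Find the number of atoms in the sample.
N = A/λ = 3.449e19 atoms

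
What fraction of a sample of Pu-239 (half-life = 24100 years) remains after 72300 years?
N/N₀ = (1/2)^(t/t½) = 0.125 = 12.5%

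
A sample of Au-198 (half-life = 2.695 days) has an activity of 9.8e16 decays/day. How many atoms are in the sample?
N = A/λ = 3.81e17 atoms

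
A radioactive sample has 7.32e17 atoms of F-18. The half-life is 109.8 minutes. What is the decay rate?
A = λN = 4.621e15 decays/minute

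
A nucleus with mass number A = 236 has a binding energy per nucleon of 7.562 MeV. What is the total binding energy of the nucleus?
B.E. = 7.562 × 236 = 1785 MeV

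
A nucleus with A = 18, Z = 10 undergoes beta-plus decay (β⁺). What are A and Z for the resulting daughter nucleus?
Daughter: A = 18, Z = 9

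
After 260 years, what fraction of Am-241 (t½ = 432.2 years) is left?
N/N₀ = (1/2)^(t/t½) = 0.659 = 65.9%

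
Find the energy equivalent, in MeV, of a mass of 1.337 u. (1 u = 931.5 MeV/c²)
E = mc² = 1245 MeV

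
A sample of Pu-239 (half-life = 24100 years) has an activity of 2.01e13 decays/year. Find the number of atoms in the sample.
N = A/λ = 6.989e17 atoms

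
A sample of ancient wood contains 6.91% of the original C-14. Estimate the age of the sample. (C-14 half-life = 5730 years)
Age = t½ × log₂(1/ratio) = 22090 years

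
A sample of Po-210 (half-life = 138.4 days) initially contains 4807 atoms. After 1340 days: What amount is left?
N = N₀(1/2)^(t/t½) = 5.852 atoms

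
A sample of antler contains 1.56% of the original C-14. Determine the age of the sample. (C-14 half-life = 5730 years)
Age = t½ × log₂(1/ratio) = 34390 years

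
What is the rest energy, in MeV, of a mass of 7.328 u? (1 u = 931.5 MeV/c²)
E = mc² = 6826 MeV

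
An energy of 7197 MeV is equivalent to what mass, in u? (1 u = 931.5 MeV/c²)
m = E/c² = 7.726 u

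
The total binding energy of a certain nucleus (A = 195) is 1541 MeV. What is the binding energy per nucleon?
B.E./A = 1541/195 = 7.903 MeV/nucleon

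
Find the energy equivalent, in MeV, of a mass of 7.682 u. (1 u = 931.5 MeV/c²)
E = mc² = 7156 MeV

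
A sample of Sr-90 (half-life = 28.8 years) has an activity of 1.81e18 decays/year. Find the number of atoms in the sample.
N = A/λ = 7.52e19 atoms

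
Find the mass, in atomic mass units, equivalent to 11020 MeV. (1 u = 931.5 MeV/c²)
m = E/c² = 11.83 u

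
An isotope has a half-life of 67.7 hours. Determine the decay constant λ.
λ = ln(2)/t½ = 0.01024 hour⁻¹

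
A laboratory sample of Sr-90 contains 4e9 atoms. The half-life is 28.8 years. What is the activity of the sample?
A = λN = 9.627e7 decays/year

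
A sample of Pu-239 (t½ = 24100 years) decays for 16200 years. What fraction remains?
N/N₀ = (1/2)^(t/t½) = 0.6275 = 62.8%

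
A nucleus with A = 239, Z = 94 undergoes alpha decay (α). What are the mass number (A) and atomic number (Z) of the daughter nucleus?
Daughter: A = 235, Z = 92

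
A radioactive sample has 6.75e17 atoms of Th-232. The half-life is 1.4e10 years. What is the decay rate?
A = λN = 3.342e7 decays/year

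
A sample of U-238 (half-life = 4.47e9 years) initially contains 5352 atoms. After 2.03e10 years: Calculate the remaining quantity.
N = N₀(1/2)^(t/t½) = 229.8 atoms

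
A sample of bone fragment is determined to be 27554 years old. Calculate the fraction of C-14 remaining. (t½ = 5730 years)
N/N₀ = (1/2)^(t/t½) = 0.03568 = 3.57%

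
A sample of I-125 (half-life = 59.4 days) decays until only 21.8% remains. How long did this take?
t = t½ × log₂(N₀/N) = 130.5 days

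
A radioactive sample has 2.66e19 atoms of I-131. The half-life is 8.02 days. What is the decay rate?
A = λN = 2.299e18 decays/day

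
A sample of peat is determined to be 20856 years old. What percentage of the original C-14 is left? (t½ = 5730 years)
N/N₀ = (1/2)^(t/t½) = 0.08023 = 8.02%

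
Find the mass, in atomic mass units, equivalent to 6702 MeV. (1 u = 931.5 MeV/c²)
m = E/c² = 7.195 u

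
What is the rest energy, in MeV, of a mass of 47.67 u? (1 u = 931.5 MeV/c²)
E = mc² = 44400 MeV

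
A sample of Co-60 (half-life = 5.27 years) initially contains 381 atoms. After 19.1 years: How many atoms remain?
N = N₀(1/2)^(t/t½) = 30.9 atoms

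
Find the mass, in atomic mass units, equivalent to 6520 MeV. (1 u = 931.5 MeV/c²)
m = E/c² = 6.999 u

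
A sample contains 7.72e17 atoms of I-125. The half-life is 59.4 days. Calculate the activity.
A = λN = 9.009e15 decays/day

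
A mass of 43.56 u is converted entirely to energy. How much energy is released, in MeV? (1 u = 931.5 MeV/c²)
E = mc² = 40580 MeV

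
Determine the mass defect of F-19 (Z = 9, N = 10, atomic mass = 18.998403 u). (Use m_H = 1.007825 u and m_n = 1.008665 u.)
Δm = Z·m_H + N·m_n − M = 0.1587 u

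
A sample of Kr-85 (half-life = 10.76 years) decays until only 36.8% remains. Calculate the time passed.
t = t½ × log₂(N₀/N) = 15.52 years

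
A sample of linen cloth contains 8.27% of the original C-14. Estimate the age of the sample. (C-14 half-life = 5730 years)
Age = t½ × log₂(1/ratio) = 20600 years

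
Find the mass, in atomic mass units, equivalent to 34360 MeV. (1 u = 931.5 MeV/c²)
m = E/c² = 36.89 u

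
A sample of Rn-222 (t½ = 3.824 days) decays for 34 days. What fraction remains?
N/N₀ = (1/2)^(t/t½) = 0.002106 = 0.211%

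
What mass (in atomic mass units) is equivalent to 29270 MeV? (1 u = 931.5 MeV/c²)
m = E/c² = 31.42 u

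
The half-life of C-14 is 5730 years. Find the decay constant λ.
λ = ln(2)/t½ = 1.21e-4 year⁻¹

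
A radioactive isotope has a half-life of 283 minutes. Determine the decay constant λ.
λ = ln(2)/t½ = 0.002449 minute⁻¹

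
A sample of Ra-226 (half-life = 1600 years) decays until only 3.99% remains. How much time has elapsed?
t = t½ × log₂(N₀/N) = 7436 years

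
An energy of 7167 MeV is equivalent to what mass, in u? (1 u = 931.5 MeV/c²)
m = E/c² = 7.694 u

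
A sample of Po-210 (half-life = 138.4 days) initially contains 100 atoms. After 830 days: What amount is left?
N = N₀(1/2)^(t/t½) = 1.566 atoms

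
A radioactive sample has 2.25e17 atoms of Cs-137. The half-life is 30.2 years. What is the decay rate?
A = λN = 5.164e15 decays/year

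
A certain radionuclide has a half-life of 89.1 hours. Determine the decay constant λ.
λ = ln(2)/t½ = 0.007779 hour⁻¹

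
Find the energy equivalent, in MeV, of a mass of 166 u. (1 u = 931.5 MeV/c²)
E = mc² = 1.546e5 MeV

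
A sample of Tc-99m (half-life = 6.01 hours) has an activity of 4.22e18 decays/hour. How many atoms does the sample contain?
N = A/λ = 3.659e19 atoms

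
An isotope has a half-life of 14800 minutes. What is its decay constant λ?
λ = ln(2)/t½ = 4.683e-5 minute⁻¹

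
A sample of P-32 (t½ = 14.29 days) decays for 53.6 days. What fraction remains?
N/N₀ = (1/2)^(t/t½) = 0.07428 = 7.43%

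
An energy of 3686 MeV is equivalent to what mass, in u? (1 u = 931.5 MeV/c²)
m = E/c² = 3.957 u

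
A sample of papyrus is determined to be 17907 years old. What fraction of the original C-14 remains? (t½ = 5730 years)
N/N₀ = (1/2)^(t/t½) = 0.1146 = 11.5%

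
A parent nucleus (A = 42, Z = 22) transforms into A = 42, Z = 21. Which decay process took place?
ΔA = 0, ΔZ = -1 ⇒ beta-plus decay (β⁺) or electron capture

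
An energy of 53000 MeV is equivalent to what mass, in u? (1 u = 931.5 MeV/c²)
m = E/c² = 56.9 u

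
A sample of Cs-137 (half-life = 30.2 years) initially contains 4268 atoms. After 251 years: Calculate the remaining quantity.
N = N₀(1/2)^(t/t½) = 13.44 atoms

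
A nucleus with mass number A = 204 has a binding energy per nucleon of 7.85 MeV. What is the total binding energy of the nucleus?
B.E. = 7.85 × 204 = 1601 MeV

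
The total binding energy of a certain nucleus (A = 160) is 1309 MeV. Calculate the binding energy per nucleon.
B.E./A = 1309/160 = 8.181 MeV/nucleon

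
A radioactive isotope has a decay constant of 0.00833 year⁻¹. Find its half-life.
t½ = ln(2)/λ = 83.21 years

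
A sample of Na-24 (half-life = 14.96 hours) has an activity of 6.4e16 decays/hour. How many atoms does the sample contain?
N = A/λ = 1.381e18 atoms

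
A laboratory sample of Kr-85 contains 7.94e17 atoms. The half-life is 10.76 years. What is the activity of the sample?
A = λN = 5.115e16 decays/year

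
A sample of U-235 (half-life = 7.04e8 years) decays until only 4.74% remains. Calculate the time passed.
t = t½ × log₂(N₀/N) = 3.097e9 years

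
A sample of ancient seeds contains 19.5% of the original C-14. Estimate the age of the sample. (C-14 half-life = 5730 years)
Age = t½ × log₂(1/ratio) = 13510 years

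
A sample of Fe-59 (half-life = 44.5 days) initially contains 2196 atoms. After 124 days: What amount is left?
N = N₀(1/2)^(t/t½) = 318.3 atoms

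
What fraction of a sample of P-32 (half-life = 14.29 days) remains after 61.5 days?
N/N₀ = (1/2)^(t/t½) = 0.05064 = 5.06%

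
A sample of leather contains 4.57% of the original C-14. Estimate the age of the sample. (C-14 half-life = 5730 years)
Age = t½ × log₂(1/ratio) = 25510 years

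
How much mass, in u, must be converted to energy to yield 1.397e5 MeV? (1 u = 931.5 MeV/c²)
m = E/c² = 150 u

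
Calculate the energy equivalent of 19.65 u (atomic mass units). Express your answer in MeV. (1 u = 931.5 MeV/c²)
E = mc² = 18300 MeV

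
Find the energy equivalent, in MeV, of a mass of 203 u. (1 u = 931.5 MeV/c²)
E = mc² = 1.891e5 MeV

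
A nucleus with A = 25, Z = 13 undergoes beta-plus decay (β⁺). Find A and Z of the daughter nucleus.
Daughter: A = 25, Z = 12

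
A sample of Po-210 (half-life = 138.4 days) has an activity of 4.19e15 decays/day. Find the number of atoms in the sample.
N = A/λ = 8.366e17 atoms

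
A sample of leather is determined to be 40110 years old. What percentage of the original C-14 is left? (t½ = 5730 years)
N/N₀ = (1/2)^(t/t½) = 0.007812 = 0.781%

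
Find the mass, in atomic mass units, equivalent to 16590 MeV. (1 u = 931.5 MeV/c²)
m = E/c² = 17.81 u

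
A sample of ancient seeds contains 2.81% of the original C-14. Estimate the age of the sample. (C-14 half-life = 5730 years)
Age = t½ × log₂(1/ratio) = 29530 years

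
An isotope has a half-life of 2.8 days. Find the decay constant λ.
λ = ln(2)/t½ = 0.2476 day⁻¹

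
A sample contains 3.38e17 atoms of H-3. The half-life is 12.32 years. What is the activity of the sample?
A = λN = 1.902e16 decays/year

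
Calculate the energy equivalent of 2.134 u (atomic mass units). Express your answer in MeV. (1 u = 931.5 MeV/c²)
E = mc² = 1988 MeV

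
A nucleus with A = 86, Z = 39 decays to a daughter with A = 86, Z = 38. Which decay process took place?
ΔA = 0, ΔZ = -1 ⇒ beta-plus decay (β⁺) or electron capture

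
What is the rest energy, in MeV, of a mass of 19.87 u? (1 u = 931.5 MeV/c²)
E = mc² = 18510 MeV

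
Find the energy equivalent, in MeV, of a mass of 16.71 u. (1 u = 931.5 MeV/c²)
E = mc² = 15570 MeV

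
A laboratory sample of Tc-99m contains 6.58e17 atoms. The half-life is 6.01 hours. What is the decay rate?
A = λN = 7.589e16 decays/hour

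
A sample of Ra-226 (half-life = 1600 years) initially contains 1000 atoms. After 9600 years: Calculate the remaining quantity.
N = N₀(1/2)^(t/t½) = 15.62 atoms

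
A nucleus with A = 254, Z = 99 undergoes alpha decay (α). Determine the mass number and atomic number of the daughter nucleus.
Daughter: A = 250, Z = 97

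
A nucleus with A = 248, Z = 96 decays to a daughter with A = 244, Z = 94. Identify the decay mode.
ΔA = -4, ΔZ = -2 ⇒ alpha decay (α)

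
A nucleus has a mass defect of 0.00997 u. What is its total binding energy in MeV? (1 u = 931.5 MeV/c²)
B.E. = Δm × 931.5 = 9.287 MeV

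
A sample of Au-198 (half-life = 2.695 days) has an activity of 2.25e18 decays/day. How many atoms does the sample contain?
N = A/λ = 8.748e18 atoms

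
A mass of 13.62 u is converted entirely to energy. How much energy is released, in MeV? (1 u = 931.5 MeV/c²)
E = mc² = 12690 MeV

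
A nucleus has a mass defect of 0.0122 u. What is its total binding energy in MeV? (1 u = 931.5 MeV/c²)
B.E. = Δm × 931.5 = 11.36 MeV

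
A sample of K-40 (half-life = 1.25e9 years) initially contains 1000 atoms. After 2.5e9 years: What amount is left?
N = N₀(1/2)^(t/t½) = 250 atoms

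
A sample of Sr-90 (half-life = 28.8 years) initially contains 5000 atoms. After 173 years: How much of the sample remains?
N = N₀(1/2)^(t/t½) = 77.75 atoms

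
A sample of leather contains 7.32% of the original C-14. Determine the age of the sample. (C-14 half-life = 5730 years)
Age = t½ × log₂(1/ratio) = 21610 years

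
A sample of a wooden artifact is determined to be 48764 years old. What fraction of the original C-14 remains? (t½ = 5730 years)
N/N₀ = (1/2)^(t/t½) = 0.002742 = 0.274%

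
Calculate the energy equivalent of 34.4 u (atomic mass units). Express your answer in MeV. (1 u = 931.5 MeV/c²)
E = mc² = 32040 MeV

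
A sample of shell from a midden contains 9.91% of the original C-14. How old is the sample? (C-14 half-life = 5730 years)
Age = t½ × log₂(1/ratio) = 19110 years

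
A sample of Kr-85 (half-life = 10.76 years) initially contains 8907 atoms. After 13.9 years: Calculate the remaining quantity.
N = N₀(1/2)^(t/t½) = 3638 atoms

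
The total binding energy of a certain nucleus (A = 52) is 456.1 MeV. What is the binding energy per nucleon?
B.E./A = 456.1/52 = 8.771 MeV/nucleon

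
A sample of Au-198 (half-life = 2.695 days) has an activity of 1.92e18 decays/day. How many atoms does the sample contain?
N = A/λ = 7.465e18 atoms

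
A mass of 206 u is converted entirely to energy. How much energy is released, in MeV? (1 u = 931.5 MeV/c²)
E = mc² = 1.919e5 MeV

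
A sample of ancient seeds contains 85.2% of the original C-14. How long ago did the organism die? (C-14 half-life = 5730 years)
Age = t½ × log₂(1/ratio) = 1324 years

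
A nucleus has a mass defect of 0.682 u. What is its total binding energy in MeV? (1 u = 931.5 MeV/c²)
B.E. = Δm × 931.5 = 635.3 MeV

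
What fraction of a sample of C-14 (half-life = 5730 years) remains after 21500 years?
N/N₀ = (1/2)^(t/t½) = 0.07421 = 7.42%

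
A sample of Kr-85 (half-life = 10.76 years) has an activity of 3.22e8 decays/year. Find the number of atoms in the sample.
N = A/λ = 4.999e9 atoms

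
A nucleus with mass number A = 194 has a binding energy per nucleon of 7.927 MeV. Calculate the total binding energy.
B.E. = 7.927 × 194 = 1538 MeV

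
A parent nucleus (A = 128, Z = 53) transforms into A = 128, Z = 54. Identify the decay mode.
ΔA = 0, ΔZ = +1 ⇒ beta-minus decay (β⁻)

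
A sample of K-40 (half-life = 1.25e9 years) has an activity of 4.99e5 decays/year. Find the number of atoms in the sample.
N = A/λ = 8.999e14 atoms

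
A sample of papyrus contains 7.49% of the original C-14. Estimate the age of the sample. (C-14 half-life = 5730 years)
Age = t½ × log₂(1/ratio) = 21420 years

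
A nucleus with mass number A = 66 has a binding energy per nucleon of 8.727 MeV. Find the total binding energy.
B.E. = 8.727 × 66 = 576 MeV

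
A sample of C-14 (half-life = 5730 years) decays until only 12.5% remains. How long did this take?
t = t½ × log₂(N₀/N) = 17190 years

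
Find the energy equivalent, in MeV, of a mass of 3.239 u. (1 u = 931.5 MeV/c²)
E = mc² = 3017 MeV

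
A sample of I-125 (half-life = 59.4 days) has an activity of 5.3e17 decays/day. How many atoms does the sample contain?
N = A/λ = 4.542e19 atoms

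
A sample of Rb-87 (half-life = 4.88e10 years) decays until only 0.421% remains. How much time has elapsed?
t = t½ × log₂(N₀/N) = 3.851e11 years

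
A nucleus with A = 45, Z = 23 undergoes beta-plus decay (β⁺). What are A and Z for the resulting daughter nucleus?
Daughter: A = 45, Z = 22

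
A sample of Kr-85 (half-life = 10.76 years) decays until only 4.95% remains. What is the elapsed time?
t = t½ × log₂(N₀/N) = 46.66 years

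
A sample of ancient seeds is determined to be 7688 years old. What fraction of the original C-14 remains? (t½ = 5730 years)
N/N₀ = (1/2)^(t/t½) = 0.3946 = 39.5%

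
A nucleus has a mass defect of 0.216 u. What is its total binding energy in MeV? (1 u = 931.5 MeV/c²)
B.E. = Δm × 931.5 = 201.2 MeV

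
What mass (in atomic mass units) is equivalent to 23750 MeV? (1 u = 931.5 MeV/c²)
m = E/c² = 25.5 u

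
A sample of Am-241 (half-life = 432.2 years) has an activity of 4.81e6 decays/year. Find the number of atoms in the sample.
N = A/λ = 2.999e9 atoms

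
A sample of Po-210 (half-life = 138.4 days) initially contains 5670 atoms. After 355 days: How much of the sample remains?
N = N₀(1/2)^(t/t½) = 958.1 atoms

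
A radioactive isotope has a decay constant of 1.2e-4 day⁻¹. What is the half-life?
t½ = ln(2)/λ = 5776 days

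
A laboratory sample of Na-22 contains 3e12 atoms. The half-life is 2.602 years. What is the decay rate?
A = λN = 7.992e11 decays/year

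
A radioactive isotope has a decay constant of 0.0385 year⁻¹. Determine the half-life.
t½ = ln(2)/λ = 18 years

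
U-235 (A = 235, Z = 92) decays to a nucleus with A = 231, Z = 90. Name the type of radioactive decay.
ΔA = -4, ΔZ = -2 ⇒ alpha decay (α)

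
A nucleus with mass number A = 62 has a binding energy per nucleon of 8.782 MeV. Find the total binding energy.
B.E. = 8.782 × 62 = 544.5 MeV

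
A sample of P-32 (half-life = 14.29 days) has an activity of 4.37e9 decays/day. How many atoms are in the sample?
N = A/λ = 9.009e10 atoms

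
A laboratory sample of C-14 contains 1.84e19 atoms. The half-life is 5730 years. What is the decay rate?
A = λN = 2.226e15 decays/year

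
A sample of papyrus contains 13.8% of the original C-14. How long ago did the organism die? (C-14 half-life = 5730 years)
Age = t½ × log₂(1/ratio) = 16370 years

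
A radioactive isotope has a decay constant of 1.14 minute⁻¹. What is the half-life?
t½ = ln(2)/λ = 0.608 minutes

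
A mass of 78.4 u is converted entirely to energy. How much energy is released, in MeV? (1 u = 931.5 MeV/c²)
E = mc² = 73030 MeV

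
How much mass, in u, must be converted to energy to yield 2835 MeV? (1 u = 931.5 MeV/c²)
m = E/c² = 3.043 u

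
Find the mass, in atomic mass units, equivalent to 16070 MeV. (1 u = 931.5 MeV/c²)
m = E/c² = 17.25 u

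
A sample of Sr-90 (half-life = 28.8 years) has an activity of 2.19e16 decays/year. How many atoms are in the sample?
N = A/λ = 9.099e17 atoms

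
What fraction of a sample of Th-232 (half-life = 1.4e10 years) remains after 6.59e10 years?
N/N₀ = (1/2)^(t/t½) = 0.03828 = 3.83%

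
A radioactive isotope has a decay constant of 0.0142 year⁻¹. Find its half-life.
t½ = ln(2)/λ = 48.81 years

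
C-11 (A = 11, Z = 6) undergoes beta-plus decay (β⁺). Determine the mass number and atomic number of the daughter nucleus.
Daughter: A = 11, Z = 5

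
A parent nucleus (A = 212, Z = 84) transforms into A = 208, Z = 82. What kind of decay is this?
ΔA = -4, ΔZ = -2 ⇒ alpha decay (α)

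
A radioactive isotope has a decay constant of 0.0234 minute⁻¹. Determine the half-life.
t½ = ln(2)/λ = 29.62 minutes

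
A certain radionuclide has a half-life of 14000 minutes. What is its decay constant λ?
λ = ln(2)/t½ = 4.951e-5 minute⁻¹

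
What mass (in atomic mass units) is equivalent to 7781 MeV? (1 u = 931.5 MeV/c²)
m = E/c² = 8.353 u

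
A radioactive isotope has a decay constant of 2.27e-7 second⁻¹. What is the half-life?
t½ = ln(2)/λ = 3.054e6 seconds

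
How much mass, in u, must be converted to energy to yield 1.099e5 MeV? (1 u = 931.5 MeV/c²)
m = E/c² = 118 u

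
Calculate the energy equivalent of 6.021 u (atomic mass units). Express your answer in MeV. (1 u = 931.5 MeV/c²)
E = mc² = 5609 MeV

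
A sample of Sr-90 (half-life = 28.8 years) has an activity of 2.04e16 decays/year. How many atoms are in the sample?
N = A/λ = 8.476e17 atoms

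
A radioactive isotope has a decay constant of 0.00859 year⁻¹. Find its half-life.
t½ = ln(2)/λ = 80.69 years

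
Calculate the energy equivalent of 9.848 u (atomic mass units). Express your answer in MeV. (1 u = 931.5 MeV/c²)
E = mc² = 9173 MeV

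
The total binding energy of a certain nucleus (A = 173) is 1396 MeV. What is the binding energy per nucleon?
B.E./A = 1396/173 = 8.069 MeV/nucleon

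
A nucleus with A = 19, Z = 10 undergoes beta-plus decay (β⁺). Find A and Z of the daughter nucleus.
Daughter: A = 19, Z = 9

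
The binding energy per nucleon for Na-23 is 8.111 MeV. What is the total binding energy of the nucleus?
B.E. = 8.111 × 23 = 186.6 MeV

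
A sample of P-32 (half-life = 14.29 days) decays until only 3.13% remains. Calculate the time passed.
t = t½ × log₂(N₀/N) = 71.42 days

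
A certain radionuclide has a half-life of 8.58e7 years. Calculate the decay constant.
λ = ln(2)/t½ = 8.079e-9 year⁻¹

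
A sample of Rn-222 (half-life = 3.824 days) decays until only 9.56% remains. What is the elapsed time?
t = t½ × log₂(N₀/N) = 12.95 days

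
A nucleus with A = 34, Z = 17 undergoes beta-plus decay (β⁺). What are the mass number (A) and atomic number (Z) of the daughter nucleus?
Daughter: A = 34, Z = 16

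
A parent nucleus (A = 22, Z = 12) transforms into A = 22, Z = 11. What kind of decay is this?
ΔA = 0, ΔZ = -1 ⇒ beta-plus decay (β⁺) or electron capture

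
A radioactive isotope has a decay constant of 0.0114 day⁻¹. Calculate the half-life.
t½ = ln(2)/λ = 60.8 days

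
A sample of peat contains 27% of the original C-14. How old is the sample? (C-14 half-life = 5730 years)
Age = t½ × log₂(1/ratio) = 10820 years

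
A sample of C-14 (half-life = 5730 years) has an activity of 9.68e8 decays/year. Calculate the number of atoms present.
N = A/λ = 8.002e12 atoms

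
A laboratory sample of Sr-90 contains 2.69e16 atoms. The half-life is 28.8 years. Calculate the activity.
A = λN = 6.474e14 decays/year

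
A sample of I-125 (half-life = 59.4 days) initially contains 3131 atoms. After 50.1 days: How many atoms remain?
N = N₀(1/2)^(t/t½) = 1745 atoms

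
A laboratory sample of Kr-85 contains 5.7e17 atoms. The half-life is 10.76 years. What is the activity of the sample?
A = λN = 3.672e16 decays/year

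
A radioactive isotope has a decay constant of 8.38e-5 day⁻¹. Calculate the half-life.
t½ = ln(2)/λ = 8271 days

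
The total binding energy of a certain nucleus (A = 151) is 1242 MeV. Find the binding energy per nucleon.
B.E./A = 1242/151 = 8.225 MeV/nucleon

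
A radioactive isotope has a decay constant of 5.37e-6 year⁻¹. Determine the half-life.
t½ = ln(2)/λ = 1.291e5 years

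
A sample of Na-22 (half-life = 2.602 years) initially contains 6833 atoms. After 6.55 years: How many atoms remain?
N = N₀(1/2)^(t/t½) = 1194 atoms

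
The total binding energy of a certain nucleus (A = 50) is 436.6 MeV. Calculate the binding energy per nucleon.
B.E./A = 436.6/50 = 8.732 MeV/nucleon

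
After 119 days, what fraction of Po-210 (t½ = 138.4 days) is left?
N/N₀ = (1/2)^(t/t½) = 0.551 = 55.1%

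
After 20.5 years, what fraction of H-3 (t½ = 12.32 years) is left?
N/N₀ = (1/2)^(t/t½) = 0.3156 = 31.6%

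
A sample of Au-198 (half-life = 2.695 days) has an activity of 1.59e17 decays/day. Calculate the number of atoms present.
N = A/λ = 6.182e17 atoms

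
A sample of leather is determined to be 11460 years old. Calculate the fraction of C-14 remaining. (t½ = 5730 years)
N/N₀ = (1/2)^(t/t½) = 0.25 = 25%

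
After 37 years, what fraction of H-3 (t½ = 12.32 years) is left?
N/N₀ = (1/2)^(t/t½) = 0.1247 = 12.5%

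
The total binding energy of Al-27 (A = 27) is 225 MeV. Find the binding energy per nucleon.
B.E./A = 225/27 = 8.333 MeV/nucleon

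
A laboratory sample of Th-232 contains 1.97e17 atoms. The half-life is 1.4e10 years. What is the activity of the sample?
A = λN = 9.754e6 decays/year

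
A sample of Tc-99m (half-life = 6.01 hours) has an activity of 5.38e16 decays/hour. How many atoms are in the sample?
N = A/λ = 4.665e17 atoms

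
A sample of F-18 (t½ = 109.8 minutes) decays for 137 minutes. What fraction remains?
N/N₀ = (1/2)^(t/t½) = 0.4211 = 42.1%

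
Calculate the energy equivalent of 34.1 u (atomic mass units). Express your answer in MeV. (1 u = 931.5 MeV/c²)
E = mc² = 31760 MeV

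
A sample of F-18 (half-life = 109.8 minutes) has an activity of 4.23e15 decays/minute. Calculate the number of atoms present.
N = A/λ = 6.701e17 atoms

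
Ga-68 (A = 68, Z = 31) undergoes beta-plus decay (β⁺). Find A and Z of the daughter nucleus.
Daughter: A = 68, Z = 30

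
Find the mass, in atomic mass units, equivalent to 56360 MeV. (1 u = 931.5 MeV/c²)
m = E/c² = 60.5 u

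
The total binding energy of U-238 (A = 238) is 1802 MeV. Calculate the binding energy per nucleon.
B.E./A = 1802/238 = 7.571 MeV/nucleon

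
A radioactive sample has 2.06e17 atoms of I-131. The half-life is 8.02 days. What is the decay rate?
A = λN = 1.78e16 decays/day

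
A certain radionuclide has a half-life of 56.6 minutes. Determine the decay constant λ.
λ = ln(2)/t½ = 0.01225 minute⁻¹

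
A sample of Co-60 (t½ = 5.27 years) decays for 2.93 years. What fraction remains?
N/N₀ = (1/2)^(t/t½) = 0.6802 = 68%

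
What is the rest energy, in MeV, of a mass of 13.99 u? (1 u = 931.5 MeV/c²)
E = mc² = 13030 MeV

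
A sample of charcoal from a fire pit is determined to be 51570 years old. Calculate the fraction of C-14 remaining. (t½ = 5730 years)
N/N₀ = (1/2)^(t/t½) = 0.001953 = 0.195%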